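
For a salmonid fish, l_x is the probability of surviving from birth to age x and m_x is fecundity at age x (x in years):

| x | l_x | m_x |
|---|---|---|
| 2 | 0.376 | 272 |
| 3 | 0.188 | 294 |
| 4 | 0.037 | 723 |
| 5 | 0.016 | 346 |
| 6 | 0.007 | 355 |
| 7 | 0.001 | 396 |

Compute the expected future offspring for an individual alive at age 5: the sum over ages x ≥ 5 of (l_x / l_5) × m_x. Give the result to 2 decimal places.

526.06

l_5 = 0.016. Conditional survival from age 5 to x is l_x / l_5.
  x=5: (0.016/0.016) × 346 = 346.0000
  x=6: (0.007/0.016) × 355 = 155.3125
  x=7: (0.001/0.016) × 396 = 24.7500
Sum = 346.0000 + 155.3125 + 24.7500 = 526.0625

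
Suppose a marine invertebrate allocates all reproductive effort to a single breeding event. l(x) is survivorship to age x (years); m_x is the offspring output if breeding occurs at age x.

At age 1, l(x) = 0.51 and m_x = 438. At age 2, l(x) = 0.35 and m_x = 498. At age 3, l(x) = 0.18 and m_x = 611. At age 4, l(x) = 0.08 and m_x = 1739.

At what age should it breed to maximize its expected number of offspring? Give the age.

Expected offspring if breeding at age x = l(x) × m_x:
  age 1: 0.51 × 438 = 223.380
  age 2: 0.35 × 498 = 174.300
  age 3: 0.18 × 611 = 109.980
  age 4: 0.08 × 1739 = 139.120
Maximum at age 1 (223.380).

1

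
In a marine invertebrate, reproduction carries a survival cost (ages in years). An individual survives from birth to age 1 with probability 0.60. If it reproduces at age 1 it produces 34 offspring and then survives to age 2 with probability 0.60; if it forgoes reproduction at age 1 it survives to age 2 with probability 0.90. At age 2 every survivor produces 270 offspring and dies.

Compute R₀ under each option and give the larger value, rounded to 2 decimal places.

145.80

breed at age 1: R₀ = 0.60 × (34 + 0.60 × 270) = 0.60 × 196.0000 = 117.6000
delay to age 2: R₀ = 0.60 × (0.90 × 270) = 0.60 × 243.0000 = 145.8000
Higher: delay to age 2 (145.8000).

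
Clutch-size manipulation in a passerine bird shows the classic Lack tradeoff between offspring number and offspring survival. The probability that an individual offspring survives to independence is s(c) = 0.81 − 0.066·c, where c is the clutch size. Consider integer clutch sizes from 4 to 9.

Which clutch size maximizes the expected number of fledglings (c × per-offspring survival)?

6

Expected fledglings = c × s(c):
  c=4: 4 × 0.546 = 2.184
  c=5: 5 × 0.480 = 2.400
  c=6: 6 × 0.414 = 2.484
  c=7: 7 × 0.348 = 2.436
  c=8: 8 × 0.282 = 2.256
  c=9: 9 × 0.216 = 1.944
Maximum at c = 6 (2.484 fledglings).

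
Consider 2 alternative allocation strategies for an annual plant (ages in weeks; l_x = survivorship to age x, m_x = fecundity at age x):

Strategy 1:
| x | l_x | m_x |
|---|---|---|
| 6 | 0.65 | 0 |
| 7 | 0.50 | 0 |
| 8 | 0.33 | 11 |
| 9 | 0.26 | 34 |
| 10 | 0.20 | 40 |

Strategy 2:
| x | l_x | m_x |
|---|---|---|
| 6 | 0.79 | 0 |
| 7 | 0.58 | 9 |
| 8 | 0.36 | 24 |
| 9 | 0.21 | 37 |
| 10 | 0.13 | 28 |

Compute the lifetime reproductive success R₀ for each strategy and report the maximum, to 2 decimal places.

Strategy 1: R₀ = 0.65×0 + 0.50×0 + 0.33×11 + 0.26×34 + 0.20×40 = 20.4700
Strategy 2: R₀ = 0.79×0 + 0.58×9 + 0.36×24 + 0.21×37 + 0.13×28 = 25.2700
Highest R₀: strategy 2 with 25.2700.

25.27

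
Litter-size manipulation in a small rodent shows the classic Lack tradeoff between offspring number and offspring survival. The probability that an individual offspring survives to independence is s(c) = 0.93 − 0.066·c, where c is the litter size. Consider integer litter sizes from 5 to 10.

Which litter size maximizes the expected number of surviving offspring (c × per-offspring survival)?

7

Expected surviving offspring = c × s(c):
  c=5: 5 × 0.600 = 3.000
  c=6: 6 × 0.534 = 3.204
  c=7: 7 × 0.468 = 3.276
  c=8: 8 × 0.402 = 3.216
  c=9: 9 × 0.336 = 3.024
  c=10: 10 × 0.270 = 2.700
Maximum at c = 7 (3.276 surviving offspring).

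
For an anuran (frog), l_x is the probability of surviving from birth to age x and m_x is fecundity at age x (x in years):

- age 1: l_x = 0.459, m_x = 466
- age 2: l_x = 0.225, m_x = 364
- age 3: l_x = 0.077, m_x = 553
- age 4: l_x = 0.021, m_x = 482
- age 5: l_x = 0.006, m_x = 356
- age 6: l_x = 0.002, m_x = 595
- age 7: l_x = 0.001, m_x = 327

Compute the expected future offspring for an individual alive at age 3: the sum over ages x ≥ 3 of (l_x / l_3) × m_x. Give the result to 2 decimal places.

l_3 = 0.077. Conditional survival from age 3 to x is l_x / l_3.
  x=3: (0.077/0.077) × 553 = 553.0000
  x=4: (0.021/0.077) × 482 = 131.4545
  x=5: (0.006/0.077) × 356 = 27.7403
  x=6: (0.002/0.077) × 595 = 15.4545
  x=7: (0.001/0.077) × 327 = 4.2468
Sum = 553.0000 + 131.4545 + 27.7403 + 15.4545 + 4.2468 = 731.8961

731.90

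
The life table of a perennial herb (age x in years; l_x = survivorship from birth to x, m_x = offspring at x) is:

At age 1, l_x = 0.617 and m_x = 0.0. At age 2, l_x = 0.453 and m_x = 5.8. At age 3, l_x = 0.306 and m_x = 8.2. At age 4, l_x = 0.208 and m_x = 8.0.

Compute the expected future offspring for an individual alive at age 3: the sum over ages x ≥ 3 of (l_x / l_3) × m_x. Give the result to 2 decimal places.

13.64

l_3 = 0.306. Conditional survival from age 3 to x is l_x / l_3.
  x=3: (0.306/0.306) × 8.2 = 8.2000
  x=4: (0.208/0.306) × 8.0 = 5.4379
Sum = 8.2000 + 5.4379 = 13.6379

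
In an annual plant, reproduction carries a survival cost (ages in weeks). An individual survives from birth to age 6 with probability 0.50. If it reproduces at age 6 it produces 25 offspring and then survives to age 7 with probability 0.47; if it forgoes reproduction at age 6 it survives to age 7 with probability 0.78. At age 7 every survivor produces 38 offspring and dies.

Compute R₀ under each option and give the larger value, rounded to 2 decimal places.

21.43

breed at age 6: R₀ = 0.50 × (25 + 0.47 × 38) = 0.50 × 42.8600 = 21.4300
delay to age 7: R₀ = 0.50 × (0.78 × 38) = 0.50 × 29.6400 = 14.8200
Higher: breed at age 6 (21.4300).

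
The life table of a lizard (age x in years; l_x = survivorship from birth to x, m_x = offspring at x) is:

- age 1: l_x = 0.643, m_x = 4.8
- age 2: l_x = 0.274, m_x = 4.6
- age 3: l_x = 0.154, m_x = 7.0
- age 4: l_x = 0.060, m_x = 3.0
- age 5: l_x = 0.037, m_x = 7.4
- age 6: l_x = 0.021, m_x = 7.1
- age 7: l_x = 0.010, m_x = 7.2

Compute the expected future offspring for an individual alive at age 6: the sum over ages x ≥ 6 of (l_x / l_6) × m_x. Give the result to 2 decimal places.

10.53

l_6 = 0.021. Conditional survival from age 6 to x is l_x / l_6.
  x=6: (0.021/0.021) × 7.1 = 7.1000
  x=7: (0.010/0.021) × 7.2 = 3.4286
Sum = 7.1000 + 3.4286 = 10.5286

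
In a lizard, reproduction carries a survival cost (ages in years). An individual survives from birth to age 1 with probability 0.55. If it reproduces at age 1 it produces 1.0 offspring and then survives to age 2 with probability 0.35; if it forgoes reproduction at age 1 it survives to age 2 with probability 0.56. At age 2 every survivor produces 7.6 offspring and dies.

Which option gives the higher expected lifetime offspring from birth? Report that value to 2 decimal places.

breed at age 1: R₀ = 0.55 × (1.0 + 0.35 × 7.6) = 0.55 × 3.6600 = 2.0130
delay to age 2: R₀ = 0.55 × (0.56 × 7.6) = 0.55 × 4.2560 = 2.3408
Higher: delay to age 2 (2.3408).

2.34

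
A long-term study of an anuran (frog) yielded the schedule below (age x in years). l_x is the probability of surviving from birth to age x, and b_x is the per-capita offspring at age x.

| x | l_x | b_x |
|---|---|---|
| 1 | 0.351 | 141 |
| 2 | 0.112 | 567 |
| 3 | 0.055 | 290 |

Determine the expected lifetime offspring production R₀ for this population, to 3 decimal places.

128.945

R₀ = Σ l_x b_x:
  age 1: 0.351 × 141 = 49.4910
  age 2: 0.112 × 567 = 63.5040
  age 3: 0.055 × 290 = 15.9500
R₀ = 49.4910 + 63.5040 + 15.9500 = 128.9450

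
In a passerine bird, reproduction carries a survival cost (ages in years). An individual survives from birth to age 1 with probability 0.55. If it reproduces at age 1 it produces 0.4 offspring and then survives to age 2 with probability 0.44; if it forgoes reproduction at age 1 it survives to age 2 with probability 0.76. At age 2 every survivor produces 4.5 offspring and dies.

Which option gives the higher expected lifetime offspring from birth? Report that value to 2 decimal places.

1.88

breed at age 1: R₀ = 0.55 × (0.4 + 0.44 × 4.5) = 0.55 × 2.3800 = 1.3090
delay to age 2: R₀ = 0.55 × (0.76 × 4.5) = 0.55 × 3.4200 = 1.8810
Higher: delay to age 2 (1.8810).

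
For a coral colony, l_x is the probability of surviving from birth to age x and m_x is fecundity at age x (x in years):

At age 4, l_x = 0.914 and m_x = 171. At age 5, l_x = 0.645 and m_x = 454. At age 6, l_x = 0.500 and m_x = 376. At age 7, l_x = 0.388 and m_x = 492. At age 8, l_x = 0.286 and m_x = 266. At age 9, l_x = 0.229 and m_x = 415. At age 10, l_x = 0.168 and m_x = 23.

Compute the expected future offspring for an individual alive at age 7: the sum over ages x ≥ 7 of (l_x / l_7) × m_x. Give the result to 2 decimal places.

l_7 = 0.388. Conditional survival from age 7 to x is l_x / l_7.
  x=7: (0.388/0.388) × 492 = 492.0000
  x=8: (0.286/0.388) × 266 = 196.0722
  x=9: (0.229/0.388) × 415 = 244.9356
  x=10: (0.168/0.388) × 23 = 9.9588
Sum = 492.0000 + 196.0722 + 244.9356 + 9.9588 = 942.9665

942.97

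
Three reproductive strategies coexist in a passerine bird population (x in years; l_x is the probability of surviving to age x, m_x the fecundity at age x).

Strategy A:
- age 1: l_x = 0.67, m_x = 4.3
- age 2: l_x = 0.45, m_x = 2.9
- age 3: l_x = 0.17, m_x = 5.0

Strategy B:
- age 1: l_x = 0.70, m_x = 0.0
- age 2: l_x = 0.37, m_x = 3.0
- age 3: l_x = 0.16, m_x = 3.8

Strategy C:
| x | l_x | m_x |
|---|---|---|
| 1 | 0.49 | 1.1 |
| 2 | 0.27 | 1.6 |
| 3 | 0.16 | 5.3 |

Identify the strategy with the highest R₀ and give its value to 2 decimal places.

Strategy A: R₀ = 0.67×4.3 + 0.45×2.9 + 0.17×5.0 = 5.0360
Strategy B: R₀ = 0.70×0.0 + 0.37×3.0 + 0.16×3.8 = 1.7180
Strategy C: R₀ = 0.49×1.1 + 0.27×1.6 + 0.16×5.3 = 1.8190
Highest R₀: strategy A with 5.0360.

5.04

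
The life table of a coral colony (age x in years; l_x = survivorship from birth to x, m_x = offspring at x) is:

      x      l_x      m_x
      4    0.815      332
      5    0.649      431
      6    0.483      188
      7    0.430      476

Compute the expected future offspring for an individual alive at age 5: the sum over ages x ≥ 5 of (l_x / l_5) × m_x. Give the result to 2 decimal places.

886.29

l_5 = 0.649. Conditional survival from age 5 to x is l_x / l_5.
  x=5: (0.649/0.649) × 431 = 431.0000
  x=6: (0.483/0.649) × 188 = 139.9137
  x=7: (0.430/0.649) × 476 = 315.3775
Sum = 431.0000 + 139.9137 + 315.3775 = 886.2912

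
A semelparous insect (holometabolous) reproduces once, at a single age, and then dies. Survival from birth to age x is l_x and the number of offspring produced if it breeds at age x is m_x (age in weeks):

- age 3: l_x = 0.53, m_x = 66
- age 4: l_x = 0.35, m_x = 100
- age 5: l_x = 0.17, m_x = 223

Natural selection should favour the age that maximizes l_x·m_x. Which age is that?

5

Expected offspring if breeding at age x = l_x × m_x:
  age 3: 0.53 × 66 = 34.980
  age 4: 0.35 × 100 = 35.000
  age 5: 0.17 × 223 = 37.910
Maximum at age 5 (37.910).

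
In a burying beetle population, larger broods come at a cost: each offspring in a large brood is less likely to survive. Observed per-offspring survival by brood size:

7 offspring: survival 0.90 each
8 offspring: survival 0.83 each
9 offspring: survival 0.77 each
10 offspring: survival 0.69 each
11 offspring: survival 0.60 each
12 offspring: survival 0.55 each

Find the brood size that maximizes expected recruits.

Expected recruits = c × s(c):
  c=7: 7 × 0.90 = 6.300
  c=8: 8 × 0.83 = 6.640
  c=9: 9 × 0.77 = 6.930
  c=10: 10 × 0.69 = 6.900
  c=11: 11 × 0.60 = 6.600
  c=12: 12 × 0.55 = 6.600
Maximum at c = 9 (6.930 recruits).

9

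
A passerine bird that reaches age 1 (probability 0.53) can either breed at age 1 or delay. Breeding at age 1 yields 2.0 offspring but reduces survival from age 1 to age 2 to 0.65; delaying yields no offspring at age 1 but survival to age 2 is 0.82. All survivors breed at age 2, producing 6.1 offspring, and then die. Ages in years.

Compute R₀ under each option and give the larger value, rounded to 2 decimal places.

3.16

breed at age 1: R₀ = 0.53 × (2.0 + 0.65 × 6.1) = 0.53 × 5.9650 = 3.1614
delay to age 2: R₀ = 0.53 × (0.82 × 6.1) = 0.53 × 5.0020 = 2.6511
Higher: breed at age 1 (3.1614).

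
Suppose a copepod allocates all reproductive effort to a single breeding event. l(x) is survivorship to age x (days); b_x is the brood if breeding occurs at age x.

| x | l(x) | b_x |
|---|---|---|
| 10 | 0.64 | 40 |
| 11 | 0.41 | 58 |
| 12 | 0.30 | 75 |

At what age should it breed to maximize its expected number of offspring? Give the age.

10

Expected offspring if breeding at age x = l(x) × b_x:
  age 10: 0.64 × 40 = 25.600
  age 11: 0.41 × 58 = 23.780
  age 12: 0.30 × 75 = 22.500
Maximum at age 10 (25.600).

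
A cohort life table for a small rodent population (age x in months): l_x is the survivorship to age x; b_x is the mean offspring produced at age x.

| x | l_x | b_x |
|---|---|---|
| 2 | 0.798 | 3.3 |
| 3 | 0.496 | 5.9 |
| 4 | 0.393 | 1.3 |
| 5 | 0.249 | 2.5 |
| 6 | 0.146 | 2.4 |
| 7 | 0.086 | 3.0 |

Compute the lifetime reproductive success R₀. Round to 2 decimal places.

7.30

R₀ = Σ l_x b_x:
  age 2: 0.798 × 3.3 = 2.6334
  age 3: 0.496 × 5.9 = 2.9264
  age 4: 0.393 × 1.3 = 0.5109
  age 5: 0.249 × 2.5 = 0.6225
  age 6: 0.146 × 2.4 = 0.3504
  age 7: 0.086 × 3.0 = 0.2580
R₀ = 2.6334 + 2.9264 + 0.5109 + 0.6225 + 0.3504 + 0.2580 = 7.3016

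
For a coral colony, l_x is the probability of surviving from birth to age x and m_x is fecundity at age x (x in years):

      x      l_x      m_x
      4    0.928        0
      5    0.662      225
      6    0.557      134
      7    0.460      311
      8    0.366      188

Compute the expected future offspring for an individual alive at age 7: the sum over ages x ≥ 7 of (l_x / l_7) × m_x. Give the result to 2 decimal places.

460.58

l_7 = 0.460. Conditional survival from age 7 to x is l_x / l_7.
  x=7: (0.460/0.460) × 311 = 311.0000
  x=8: (0.366/0.460) × 188 = 149.5826
Sum = 311.0000 + 149.5826 = 460.5826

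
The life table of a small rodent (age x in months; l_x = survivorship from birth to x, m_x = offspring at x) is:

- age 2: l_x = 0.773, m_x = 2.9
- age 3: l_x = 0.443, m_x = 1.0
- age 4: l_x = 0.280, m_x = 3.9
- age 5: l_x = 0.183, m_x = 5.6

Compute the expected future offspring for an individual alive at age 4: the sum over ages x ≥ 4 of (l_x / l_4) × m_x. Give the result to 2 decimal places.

7.56

l_4 = 0.280. Conditional survival from age 4 to x is l_x / l_4.
  x=4: (0.280/0.280) × 3.9 = 3.9000
  x=5: (0.183/0.280) × 5.6 = 3.6600
Sum = 3.9000 + 3.6600 = 7.5600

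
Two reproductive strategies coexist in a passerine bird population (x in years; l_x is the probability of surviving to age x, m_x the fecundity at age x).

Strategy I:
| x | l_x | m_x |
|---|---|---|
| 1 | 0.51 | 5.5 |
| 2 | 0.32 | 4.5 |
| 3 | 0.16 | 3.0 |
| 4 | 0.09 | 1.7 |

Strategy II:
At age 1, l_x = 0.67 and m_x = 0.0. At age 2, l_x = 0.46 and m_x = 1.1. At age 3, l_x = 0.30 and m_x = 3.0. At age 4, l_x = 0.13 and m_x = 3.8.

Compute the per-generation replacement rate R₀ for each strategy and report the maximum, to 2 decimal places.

Strategy I: R₀ = 0.51×5.5 + 0.32×4.5 + 0.16×3.0 + 0.09×1.7 = 4.8780
Strategy II: R₀ = 0.67×0.0 + 0.46×1.1 + 0.30×3.0 + 0.13×3.8 = 1.9000
Highest R₀: strategy I with 4.8780.

4.88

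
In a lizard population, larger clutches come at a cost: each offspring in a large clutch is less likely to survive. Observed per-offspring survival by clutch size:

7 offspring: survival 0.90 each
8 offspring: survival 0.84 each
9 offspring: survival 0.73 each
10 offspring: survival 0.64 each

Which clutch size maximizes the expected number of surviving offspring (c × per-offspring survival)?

8

Expected surviving offspring = c × s(c):
  c=7: 7 × 0.90 = 6.300
  c=8: 8 × 0.84 = 6.720
  c=9: 9 × 0.73 = 6.570
  c=10: 10 × 0.64 = 6.400
Maximum at c = 8 (6.720 surviving offspring).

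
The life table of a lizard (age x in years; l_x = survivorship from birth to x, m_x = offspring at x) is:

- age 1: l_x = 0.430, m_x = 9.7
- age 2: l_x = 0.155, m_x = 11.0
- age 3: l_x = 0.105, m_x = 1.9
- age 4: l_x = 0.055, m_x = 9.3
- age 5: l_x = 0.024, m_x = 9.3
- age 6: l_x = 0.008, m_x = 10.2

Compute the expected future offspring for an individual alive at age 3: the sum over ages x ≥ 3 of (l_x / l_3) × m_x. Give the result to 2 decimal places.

9.67

l_3 = 0.105. Conditional survival from age 3 to x is l_x / l_3.
  x=3: (0.105/0.105) × 1.9 = 1.9000
  x=4: (0.055/0.105) × 9.3 = 4.8714
  x=5: (0.024/0.105) × 9.3 = 2.1257
  x=6: (0.008/0.105) × 10.2 = 0.7771
Sum = 1.9000 + 4.8714 + 2.1257 + 0.7771 = 9.6743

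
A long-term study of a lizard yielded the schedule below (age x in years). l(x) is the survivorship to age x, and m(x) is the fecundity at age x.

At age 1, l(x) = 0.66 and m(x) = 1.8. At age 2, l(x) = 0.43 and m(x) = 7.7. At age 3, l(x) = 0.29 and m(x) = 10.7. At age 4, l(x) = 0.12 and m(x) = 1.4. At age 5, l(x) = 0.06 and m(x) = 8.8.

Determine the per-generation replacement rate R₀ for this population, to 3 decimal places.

R₀ = Σ l(x) m(x):
  age 1: 0.66 × 1.8 = 1.1880
  age 2: 0.43 × 7.7 = 3.3110
  age 3: 0.29 × 10.7 = 3.1030
  age 4: 0.12 × 1.4 = 0.1680
  age 5: 0.06 × 8.8 = 0.5280
R₀ = 1.1880 + 3.3110 + 3.1030 + 0.1680 + 0.5280 = 8.2980

8.298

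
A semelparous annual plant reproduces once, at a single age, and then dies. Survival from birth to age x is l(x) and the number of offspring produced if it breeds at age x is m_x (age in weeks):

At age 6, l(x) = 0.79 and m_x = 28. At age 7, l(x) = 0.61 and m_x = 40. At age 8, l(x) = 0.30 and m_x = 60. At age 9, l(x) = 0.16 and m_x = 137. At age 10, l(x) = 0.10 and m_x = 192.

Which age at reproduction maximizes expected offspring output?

7

Expected offspring if breeding at age x = l(x) × m_x:
  age 6: 0.79 × 28 = 22.120
  age 7: 0.61 × 40 = 24.400
  age 8: 0.30 × 60 = 18.000
  age 9: 0.16 × 137 = 21.920
  age 10: 0.10 × 192 = 19.200
Maximum at age 7 (24.400).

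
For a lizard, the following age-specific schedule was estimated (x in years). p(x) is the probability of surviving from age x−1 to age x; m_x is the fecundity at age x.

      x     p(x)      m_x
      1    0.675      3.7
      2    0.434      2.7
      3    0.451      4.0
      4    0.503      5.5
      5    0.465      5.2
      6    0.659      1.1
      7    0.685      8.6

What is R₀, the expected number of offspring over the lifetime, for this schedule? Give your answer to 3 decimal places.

4.486

Survivorship from birth: l_x = p_1·p_2·…·p_x.
  l_1 = 0.67500
  l_2 = 0.29295
  l_3 = 0.13212
  l_4 = 0.06646
  l_5 = 0.03090
  l_6 = 0.02036
  l_7 = 0.01395
R₀ = Σ l_x m_x:
  age 1: 0.67500 × 3.7 = 2.4975
  age 2: 0.29295 × 2.7 = 0.7910
  age 3: 0.13212 × 4.0 = 0.5285
  age 4: 0.06646 × 5.5 = 0.3655
  age 5: 0.03090 × 5.2 = 0.1607
  age 6: 0.02036 × 1.1 = 0.0224
  age 7: 0.01395 × 8.6 = 0.1200
R₀ = 2.4975 + 0.7910 + 0.5285 + 0.3655 + 0.1607 + 0.0224 + 0.1200 = 4.4855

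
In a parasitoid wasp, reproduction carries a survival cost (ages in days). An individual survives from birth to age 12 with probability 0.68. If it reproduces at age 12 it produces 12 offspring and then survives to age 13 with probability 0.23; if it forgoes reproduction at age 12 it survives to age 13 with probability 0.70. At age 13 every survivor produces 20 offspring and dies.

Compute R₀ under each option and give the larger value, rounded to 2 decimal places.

11.29

breed at age 12: R₀ = 0.68 × (12 + 0.23 × 20) = 0.68 × 16.6000 = 11.2880
delay to age 13: R₀ = 0.68 × (0.70 × 20) = 0.68 × 14.0000 = 9.5200
Higher: breed at age 12 (11.2880).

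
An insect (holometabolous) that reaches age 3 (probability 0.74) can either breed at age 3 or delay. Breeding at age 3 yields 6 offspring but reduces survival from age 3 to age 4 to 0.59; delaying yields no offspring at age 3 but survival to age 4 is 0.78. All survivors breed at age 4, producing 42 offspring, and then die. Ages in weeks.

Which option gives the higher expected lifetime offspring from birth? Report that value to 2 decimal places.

breed at age 3: R₀ = 0.74 × (6 + 0.59 × 42) = 0.74 × 30.7800 = 22.7772
delay to age 4: R₀ = 0.74 × (0.78 × 42) = 0.74 × 32.7600 = 24.2424
Higher: delay to age 4 (24.2424).

24.24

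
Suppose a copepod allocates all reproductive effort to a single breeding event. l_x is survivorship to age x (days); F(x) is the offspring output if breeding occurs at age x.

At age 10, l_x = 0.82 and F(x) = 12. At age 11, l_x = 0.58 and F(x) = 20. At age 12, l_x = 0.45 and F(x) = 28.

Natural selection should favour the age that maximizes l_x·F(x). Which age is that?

12

Expected offspring if breeding at age x = l_x × F(x):
  age 10: 0.82 × 12 = 9.840
  age 11: 0.58 × 20 = 11.600
  age 12: 0.45 × 28 = 12.600
Maximum at age 12 (12.600).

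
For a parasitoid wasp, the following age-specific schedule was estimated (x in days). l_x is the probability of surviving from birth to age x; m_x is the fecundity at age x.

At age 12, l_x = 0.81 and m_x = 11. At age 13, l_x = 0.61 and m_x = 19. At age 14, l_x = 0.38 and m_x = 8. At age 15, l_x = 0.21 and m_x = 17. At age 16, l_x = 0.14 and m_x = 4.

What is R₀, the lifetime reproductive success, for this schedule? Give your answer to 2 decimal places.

R₀ = Σ l_x m_x:
  age 12: 0.81 × 11 = 8.9100
  age 13: 0.61 × 19 = 11.5900
  age 14: 0.38 × 8 = 3.0400
  age 15: 0.21 × 17 = 3.5700
  age 16: 0.14 × 4 = 0.5600
R₀ = 8.9100 + 11.5900 + 3.0400 + 3.5700 + 0.5600 = 27.6700

27.67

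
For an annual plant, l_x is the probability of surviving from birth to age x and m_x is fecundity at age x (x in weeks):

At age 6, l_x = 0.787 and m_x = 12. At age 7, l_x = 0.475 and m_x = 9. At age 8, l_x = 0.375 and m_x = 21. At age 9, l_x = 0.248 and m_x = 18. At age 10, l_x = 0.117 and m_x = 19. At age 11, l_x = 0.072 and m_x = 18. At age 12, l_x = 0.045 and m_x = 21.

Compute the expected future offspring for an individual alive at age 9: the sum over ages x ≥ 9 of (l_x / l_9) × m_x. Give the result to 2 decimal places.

l_9 = 0.248. Conditional survival from age 9 to x is l_x / l_9.
  x=9: (0.248/0.248) × 18 = 18.0000
  x=10: (0.117/0.248) × 19 = 8.9637
  x=11: (0.072/0.248) × 18 = 5.2258
  x=12: (0.045/0.248) × 21 = 3.8105
Sum = 18.0000 + 8.9637 + 5.2258 + 3.8105 = 36.0000

36.00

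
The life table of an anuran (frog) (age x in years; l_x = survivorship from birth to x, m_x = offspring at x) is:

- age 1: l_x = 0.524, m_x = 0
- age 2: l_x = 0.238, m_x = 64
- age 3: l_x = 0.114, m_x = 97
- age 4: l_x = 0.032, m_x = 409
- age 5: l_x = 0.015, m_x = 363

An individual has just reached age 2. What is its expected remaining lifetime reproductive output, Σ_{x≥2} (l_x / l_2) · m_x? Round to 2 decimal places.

l_2 = 0.238. Conditional survival from age 2 to x is l_x / l_2.
  x=2: (0.238/0.238) × 64 = 64.0000
  x=3: (0.114/0.238) × 97 = 46.4622
  x=4: (0.032/0.238) × 409 = 54.9916
  x=5: (0.015/0.238) × 363 = 22.8782
Sum = 64.0000 + 46.4622 + 54.9916 + 22.8782 = 188.3319

188.33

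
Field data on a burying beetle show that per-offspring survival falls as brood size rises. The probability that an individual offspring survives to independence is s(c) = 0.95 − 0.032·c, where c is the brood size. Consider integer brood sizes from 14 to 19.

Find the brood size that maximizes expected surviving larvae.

15

Expected surviving larvae = c × s(c):
  c=14: 14 × 0.502 = 7.028
  c=15: 15 × 0.470 = 7.050
  c=16: 16 × 0.438 = 7.008
  c=17: 17 × 0.406 = 6.902
  c=18: 18 × 0.374 = 6.732
  c=19: 19 × 0.342 = 6.498
Maximum at c = 15 (7.050 surviving larvae).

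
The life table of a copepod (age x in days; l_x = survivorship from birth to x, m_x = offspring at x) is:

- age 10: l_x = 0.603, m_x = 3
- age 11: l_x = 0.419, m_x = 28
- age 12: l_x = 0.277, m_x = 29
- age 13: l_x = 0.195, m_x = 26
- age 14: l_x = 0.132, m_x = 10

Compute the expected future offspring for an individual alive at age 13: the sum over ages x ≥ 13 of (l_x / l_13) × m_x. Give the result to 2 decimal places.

32.77

l_13 = 0.195. Conditional survival from age 13 to x is l_x / l_13.
  x=13: (0.195/0.195) × 26 = 26.0000
  x=14: (0.132/0.195) × 10 = 6.7692
Sum = 26.0000 + 6.7692 = 32.7692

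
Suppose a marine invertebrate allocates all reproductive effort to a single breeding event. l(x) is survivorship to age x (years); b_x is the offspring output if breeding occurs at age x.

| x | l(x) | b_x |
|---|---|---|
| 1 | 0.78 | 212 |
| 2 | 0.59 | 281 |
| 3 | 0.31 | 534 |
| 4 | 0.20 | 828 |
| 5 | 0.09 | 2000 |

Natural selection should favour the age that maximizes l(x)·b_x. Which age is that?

Expected offspring if breeding at age x = l(x) × b_x:
  age 1: 0.78 × 212 = 165.360
  age 2: 0.59 × 281 = 165.790
  age 3: 0.31 × 534 = 165.540
  age 4: 0.20 × 828 = 165.600
  age 5: 0.09 × 2000 = 180.000
Maximum at age 5 (180.000).

5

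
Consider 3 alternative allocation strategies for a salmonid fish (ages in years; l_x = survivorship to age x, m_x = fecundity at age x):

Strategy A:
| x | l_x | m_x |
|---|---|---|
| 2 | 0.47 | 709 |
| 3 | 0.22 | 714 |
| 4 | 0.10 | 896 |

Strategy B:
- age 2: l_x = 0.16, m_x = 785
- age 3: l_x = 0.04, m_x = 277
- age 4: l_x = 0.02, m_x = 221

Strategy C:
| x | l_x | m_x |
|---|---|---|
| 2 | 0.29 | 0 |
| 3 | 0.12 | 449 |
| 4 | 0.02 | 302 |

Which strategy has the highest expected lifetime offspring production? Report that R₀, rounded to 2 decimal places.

579.91

Strategy A: R₀ = 0.47×709 + 0.22×714 + 0.10×896 = 579.9100
Strategy B: R₀ = 0.16×785 + 0.04×277 + 0.02×221 = 141.1000
Strategy C: R₀ = 0.29×0 + 0.12×449 + 0.02×302 = 59.9200
Highest R₀: strategy A with 579.9100.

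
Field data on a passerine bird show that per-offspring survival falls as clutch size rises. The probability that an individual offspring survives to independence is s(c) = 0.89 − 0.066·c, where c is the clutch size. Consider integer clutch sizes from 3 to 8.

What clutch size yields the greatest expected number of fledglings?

Expected fledglings = c × s(c):
  c=3: 3 × 0.692 = 2.076
  c=4: 4 × 0.626 = 2.504
  c=5: 5 × 0.560 = 2.800
  c=6: 6 × 0.494 = 2.964
  c=7: 7 × 0.428 = 2.996
  c=8: 8 × 0.362 = 2.896
Maximum at c = 7 (2.996 fledglings).

7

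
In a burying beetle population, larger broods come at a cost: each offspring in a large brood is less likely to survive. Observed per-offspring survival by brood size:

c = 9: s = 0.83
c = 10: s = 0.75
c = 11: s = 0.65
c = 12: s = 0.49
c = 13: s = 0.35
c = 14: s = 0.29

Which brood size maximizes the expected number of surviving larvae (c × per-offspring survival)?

10

Expected surviving larvae = c × s(c):
  c=9: 9 × 0.83 = 7.470
  c=10: 10 × 0.75 = 7.500
  c=11: 11 × 0.65 = 7.150
  c=12: 12 × 0.49 = 5.880
  c=13: 13 × 0.35 = 4.550
  c=14: 14 × 0.29 = 4.060
Maximum at c = 10 (7.500 surviving larvae).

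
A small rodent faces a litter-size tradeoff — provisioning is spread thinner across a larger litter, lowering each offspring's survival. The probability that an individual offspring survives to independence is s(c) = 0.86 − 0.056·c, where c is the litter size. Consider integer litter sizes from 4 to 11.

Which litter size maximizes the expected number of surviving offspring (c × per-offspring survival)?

8

Expected surviving offspring = c × s(c):
  c=4: 4 × 0.636 = 2.544
  c=5: 5 × 0.580 = 2.900
  c=6: 6 × 0.524 = 3.144
  c=7: 7 × 0.468 = 3.276
  c=8: 8 × 0.412 = 3.296
  c=9: 9 × 0.356 = 3.204
  c=10: 10 × 0.300 = 3.000
  c=11: 11 × 0.244 = 2.684
Maximum at c = 8 (3.296 surviving offspring).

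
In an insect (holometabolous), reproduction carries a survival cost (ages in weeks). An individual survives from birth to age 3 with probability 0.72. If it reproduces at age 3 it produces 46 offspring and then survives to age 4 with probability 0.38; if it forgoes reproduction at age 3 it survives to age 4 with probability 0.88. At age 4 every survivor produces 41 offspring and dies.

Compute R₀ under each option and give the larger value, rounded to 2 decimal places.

44.34

breed at age 3: R₀ = 0.72 × (46 + 0.38 × 41) = 0.72 × 61.5800 = 44.3376
delay to age 4: R₀ = 0.72 × (0.88 × 41) = 0.72 × 36.0800 = 25.9776
Higher: breed at age 3 (44.3376).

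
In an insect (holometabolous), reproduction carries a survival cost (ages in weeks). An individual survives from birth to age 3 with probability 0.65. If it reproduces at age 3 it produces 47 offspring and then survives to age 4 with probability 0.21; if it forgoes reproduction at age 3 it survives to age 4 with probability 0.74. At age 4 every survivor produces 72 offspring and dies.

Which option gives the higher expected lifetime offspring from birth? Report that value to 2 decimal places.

breed at age 3: R₀ = 0.65 × (47 + 0.21 × 72) = 0.65 × 62.1200 = 40.3780
delay to age 4: R₀ = 0.65 × (0.74 × 72) = 0.65 × 53.2800 = 34.6320
Higher: breed at age 3 (40.3780).

40.38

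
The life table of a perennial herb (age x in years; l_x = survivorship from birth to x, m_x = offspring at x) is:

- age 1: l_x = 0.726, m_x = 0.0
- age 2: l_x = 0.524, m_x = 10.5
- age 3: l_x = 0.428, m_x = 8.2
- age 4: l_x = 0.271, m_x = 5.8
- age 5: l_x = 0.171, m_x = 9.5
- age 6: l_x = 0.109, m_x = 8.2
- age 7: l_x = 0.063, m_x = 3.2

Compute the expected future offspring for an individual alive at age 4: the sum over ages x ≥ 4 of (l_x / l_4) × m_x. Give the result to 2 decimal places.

15.84

l_4 = 0.271. Conditional survival from age 4 to x is l_x / l_4.
  x=4: (0.271/0.271) × 5.8 = 5.8000
  x=5: (0.171/0.271) × 9.5 = 5.9945
  x=6: (0.109/0.271) × 8.2 = 3.2982
  x=7: (0.063/0.271) × 3.2 = 0.7439
Sum = 5.8000 + 5.9945 + 3.2982 + 0.7439 = 15.8365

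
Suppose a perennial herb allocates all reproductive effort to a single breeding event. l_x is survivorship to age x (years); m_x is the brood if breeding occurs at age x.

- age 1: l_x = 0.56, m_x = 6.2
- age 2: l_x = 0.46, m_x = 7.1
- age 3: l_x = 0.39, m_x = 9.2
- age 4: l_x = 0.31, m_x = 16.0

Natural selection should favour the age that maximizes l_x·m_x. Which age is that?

4

Expected offspring if breeding at age x = l_x × m_x:
  age 1: 0.56 × 6.2 = 3.472
  age 2: 0.46 × 7.1 = 3.266
  age 3: 0.39 × 9.2 = 3.588
  age 4: 0.31 × 16.0 = 4.960
Maximum at age 4 (4.960).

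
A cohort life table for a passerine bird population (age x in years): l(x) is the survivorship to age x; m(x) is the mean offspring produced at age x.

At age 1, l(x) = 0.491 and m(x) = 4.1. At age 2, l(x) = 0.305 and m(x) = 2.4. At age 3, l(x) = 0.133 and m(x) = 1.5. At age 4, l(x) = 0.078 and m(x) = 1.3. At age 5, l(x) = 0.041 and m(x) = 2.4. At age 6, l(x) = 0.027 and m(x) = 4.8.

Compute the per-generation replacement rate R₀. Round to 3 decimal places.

3.274

R₀ = Σ l(x) m(x):
  age 1: 0.491 × 4.1 = 2.0131
  age 2: 0.305 × 2.4 = 0.7320
  age 3: 0.133 × 1.5 = 0.1995
  age 4: 0.078 × 1.3 = 0.1014
  age 5: 0.041 × 2.4 = 0.0984
  age 6: 0.027 × 4.8 = 0.1296
R₀ = 2.0131 + 0.7320 + 0.1995 + 0.1014 + 0.0984 + 0.1296 = 3.2740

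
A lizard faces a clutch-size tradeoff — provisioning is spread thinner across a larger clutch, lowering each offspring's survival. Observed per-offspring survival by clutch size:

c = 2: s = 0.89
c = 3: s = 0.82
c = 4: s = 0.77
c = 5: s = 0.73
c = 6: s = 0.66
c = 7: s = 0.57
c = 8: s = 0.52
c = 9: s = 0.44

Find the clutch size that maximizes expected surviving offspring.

Expected surviving offspring = c × s(c):
  c=2: 2 × 0.89 = 1.780
  c=3: 3 × 0.82 = 2.460
  c=4: 4 × 0.77 = 3.080
  c=5: 5 × 0.73 = 3.650
  c=6: 6 × 0.66 = 3.960
  c=7: 7 × 0.57 = 3.990
  c=8: 8 × 0.52 = 4.160
  c=9: 9 × 0.44 = 3.960
Maximum at c = 8 (4.160 surviving offspring).

8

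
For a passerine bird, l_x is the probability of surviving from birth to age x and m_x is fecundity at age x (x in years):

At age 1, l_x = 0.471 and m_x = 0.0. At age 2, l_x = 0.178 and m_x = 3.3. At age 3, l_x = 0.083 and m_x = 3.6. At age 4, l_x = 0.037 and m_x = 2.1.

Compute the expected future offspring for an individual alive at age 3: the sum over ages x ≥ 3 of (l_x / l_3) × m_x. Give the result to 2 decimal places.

4.54

l_3 = 0.083. Conditional survival from age 3 to x is l_x / l_3.
  x=3: (0.083/0.083) × 3.6 = 3.6000
  x=4: (0.037/0.083) × 2.1 = 0.9361
Sum = 3.6000 + 0.9361 = 4.5361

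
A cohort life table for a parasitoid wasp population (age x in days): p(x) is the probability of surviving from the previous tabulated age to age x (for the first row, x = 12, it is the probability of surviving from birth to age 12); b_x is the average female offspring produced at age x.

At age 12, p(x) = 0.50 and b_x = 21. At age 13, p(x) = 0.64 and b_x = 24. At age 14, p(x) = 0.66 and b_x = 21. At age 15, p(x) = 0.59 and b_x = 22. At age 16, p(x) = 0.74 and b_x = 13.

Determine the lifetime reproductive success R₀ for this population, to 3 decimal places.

26.555

Survivorship from birth: l_x = p_12·p_13·…·p_x.
  l_12 = 0.50000
  l_13 = 0.32000
  l_14 = 0.21120
  l_15 = 0.12461
  l_16 = 0.09221
R₀ = Σ l_x b_x:
  age 12: 0.50000 × 21 = 10.5000
  age 13: 0.32000 × 24 = 7.6800
  age 14: 0.21120 × 21 = 4.4352
  age 15: 0.12461 × 22 = 2.7414
  age 16: 0.09221 × 13 = 1.1987
R₀ = 10.5000 + 7.6800 + 4.4352 + 2.7414 + 1.1987 = 26.5554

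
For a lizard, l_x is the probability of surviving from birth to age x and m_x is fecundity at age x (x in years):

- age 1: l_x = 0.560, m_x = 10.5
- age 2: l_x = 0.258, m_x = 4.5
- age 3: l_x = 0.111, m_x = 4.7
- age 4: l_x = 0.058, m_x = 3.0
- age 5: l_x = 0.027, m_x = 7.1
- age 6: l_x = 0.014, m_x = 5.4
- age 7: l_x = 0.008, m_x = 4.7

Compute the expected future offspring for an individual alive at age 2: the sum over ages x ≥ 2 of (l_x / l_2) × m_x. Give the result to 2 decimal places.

8.38

l_2 = 0.258. Conditional survival from age 2 to x is l_x / l_2.
  x=2: (0.258/0.258) × 4.5 = 4.5000
  x=3: (0.111/0.258) × 4.7 = 2.0221
  x=4: (0.058/0.258) × 3.0 = 0.6744
  x=5: (0.027/0.258) × 7.1 = 0.7430
  x=6: (0.014/0.258) × 5.4 = 0.2930
  x=7: (0.008/0.258) × 4.7 = 0.1457
Sum = 4.5000 + 2.0221 + 0.6744 + 0.7430 + 0.2930 + 0.1457 = 8.3783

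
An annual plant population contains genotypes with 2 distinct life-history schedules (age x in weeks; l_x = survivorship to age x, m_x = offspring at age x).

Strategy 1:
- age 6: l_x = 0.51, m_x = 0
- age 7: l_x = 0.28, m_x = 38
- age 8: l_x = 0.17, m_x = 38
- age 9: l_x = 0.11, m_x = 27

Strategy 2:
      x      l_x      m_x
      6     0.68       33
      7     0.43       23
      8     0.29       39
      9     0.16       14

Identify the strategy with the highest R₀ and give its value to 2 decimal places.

Strategy 1: R₀ = 0.51×0 + 0.28×38 + 0.17×38 + 0.11×27 = 20.0700
Strategy 2: R₀ = 0.68×33 + 0.43×23 + 0.29×39 + 0.16×14 = 45.8800
Highest R₀: strategy 2 with 45.8800.

45.88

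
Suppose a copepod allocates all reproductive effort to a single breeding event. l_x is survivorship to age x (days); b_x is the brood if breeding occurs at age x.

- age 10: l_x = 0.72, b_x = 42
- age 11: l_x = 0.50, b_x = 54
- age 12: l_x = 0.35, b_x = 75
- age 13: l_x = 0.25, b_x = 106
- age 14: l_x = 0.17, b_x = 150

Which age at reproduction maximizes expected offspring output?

10

Expected offspring if breeding at age x = l_x × b_x:
  age 10: 0.72 × 42 = 30.240
  age 11: 0.50 × 54 = 27.000
  age 12: 0.35 × 75 = 26.250
  age 13: 0.25 × 106 = 26.500
  age 14: 0.17 × 150 = 25.500
Maximum at age 10 (30.240).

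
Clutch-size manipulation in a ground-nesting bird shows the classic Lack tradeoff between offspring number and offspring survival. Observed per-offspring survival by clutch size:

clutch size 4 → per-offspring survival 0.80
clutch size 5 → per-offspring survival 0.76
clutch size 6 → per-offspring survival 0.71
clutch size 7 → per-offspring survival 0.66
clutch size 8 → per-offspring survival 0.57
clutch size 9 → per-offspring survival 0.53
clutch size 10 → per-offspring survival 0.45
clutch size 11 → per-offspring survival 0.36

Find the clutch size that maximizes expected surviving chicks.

Expected surviving chicks = c × s(c):
  c=4: 4 × 0.80 = 3.200
  c=5: 5 × 0.76 = 3.800
  c=6: 6 × 0.71 = 4.260
  c=7: 7 × 0.66 = 4.620
  c=8: 8 × 0.57 = 4.560
  c=9: 9 × 0.53 = 4.770
  c=10: 10 × 0.45 = 4.500
  c=11: 11 × 0.36 = 3.960
Maximum at c = 9 (4.770 surviving chicks).

9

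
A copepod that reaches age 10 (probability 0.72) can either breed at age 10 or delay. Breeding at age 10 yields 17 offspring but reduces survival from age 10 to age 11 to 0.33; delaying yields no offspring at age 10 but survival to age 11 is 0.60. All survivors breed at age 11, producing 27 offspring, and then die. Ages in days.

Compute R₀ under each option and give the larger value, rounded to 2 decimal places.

18.66

breed at age 10: R₀ = 0.72 × (17 + 0.33 × 27) = 0.72 × 25.9100 = 18.6552
delay to age 11: R₀ = 0.72 × (0.60 × 27) = 0.72 × 16.2000 = 11.6640
Higher: breed at age 10 (18.6552).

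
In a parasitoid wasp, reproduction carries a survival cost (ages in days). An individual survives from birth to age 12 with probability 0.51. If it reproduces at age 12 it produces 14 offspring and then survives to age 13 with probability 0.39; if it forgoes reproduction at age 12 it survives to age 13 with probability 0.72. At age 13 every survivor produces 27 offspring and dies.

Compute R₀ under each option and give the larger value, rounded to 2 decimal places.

12.51

breed at age 12: R₀ = 0.51 × (14 + 0.39 × 27) = 0.51 × 24.5300 = 12.5103
delay to age 13: R₀ = 0.51 × (0.72 × 27) = 0.51 × 19.4400 = 9.9144
Higher: breed at age 12 (12.5103).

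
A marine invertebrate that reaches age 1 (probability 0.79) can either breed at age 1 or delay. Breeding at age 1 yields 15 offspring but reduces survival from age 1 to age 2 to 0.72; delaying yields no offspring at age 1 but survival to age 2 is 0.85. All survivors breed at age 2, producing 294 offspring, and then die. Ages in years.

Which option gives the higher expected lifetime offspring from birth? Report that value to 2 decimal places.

breed at age 1: R₀ = 0.79 × (15 + 0.72 × 294) = 0.79 × 226.6800 = 179.0772
delay to age 2: R₀ = 0.79 × (0.85 × 294) = 0.79 × 249.9000 = 197.4210
Higher: delay to age 2 (197.4210).

197.42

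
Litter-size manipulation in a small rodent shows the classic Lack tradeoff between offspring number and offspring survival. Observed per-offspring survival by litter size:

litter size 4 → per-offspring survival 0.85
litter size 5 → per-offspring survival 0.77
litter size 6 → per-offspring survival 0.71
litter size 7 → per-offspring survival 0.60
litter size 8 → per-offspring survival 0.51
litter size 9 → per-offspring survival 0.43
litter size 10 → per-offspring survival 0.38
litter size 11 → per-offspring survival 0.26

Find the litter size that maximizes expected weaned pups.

6

Expected weaned pups = c × s(c):
  c=4: 4 × 0.85 = 3.400
  c=5: 5 × 0.77 = 3.850
  c=6: 6 × 0.71 = 4.260
  c=7: 7 × 0.60 = 4.200
  c=8: 8 × 0.51 = 4.080
  c=9: 9 × 0.43 = 3.870
  c=10: 10 × 0.38 = 3.800
  c=11: 11 × 0.26 = 2.860
Maximum at c = 6 (4.260 weaned pups).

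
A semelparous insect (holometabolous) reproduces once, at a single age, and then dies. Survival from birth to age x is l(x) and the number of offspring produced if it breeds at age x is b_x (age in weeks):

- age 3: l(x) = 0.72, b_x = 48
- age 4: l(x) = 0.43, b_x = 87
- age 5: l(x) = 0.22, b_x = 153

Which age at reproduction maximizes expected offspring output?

Expected offspring if breeding at age x = l(x) × b_x:
  age 3: 0.72 × 48 = 34.560
  age 4: 0.43 × 87 = 37.410
  age 5: 0.22 × 153 = 33.660
Maximum at age 4 (37.410).

4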